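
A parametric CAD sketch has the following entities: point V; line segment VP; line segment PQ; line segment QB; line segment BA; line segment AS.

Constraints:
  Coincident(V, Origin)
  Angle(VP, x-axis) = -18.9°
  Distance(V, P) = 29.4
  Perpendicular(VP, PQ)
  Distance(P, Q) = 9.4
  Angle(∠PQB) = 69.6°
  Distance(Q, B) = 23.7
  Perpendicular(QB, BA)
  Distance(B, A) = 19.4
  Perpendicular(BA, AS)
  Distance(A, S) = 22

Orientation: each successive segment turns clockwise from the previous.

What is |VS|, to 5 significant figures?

35.818

QB is perpendicular to BA, so BA runs at 50.700°; with |BA| = 19.4, A = (18.718, 11.607). BA is perpendicular to AS, so AS runs at -39.300°; with |AS| = 22.0, S = (35.742, -2.3271). Then |VS| = |S − V| = 35.818.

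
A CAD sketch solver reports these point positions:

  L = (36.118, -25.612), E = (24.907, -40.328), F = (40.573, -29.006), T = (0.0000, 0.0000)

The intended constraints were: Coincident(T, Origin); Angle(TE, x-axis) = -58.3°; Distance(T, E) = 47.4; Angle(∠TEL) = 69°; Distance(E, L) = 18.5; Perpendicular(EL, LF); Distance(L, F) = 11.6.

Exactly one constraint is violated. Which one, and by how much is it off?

Distance(L, F) = 11.6 — off by 6.00.

T = (0.00, 0.00) ✓; TE at -58.30° ✓; |TE| = 47.40 ✓; ∠TEL = 69.00° ✓; |EL| = 18.50 ✓; ∠(EL, LF) = 90.00° ✓; |LF| = 5.601 ✗.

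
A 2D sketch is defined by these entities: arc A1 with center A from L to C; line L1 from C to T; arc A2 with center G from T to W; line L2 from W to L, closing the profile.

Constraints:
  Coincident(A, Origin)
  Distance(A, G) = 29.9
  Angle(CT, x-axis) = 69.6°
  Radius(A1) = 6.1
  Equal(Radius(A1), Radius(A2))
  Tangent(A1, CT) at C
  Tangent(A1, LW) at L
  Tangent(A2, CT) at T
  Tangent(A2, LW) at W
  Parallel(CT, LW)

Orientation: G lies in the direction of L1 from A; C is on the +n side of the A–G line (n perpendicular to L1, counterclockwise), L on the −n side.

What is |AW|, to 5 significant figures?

30.516

Tangency of A1 to both parallel lines with radius 6.1 puts C and L at A ± 6.1·n: C = (-5.7174, 2.1263), L = (5.7174, -2.1263). Equal radii place T and W the same way about G: T = G + 6.1·n = (4.7049, 30.151), W = G − 6.1·n = (16.140, 25.898). Then |AW| = |W − A| = 30.516.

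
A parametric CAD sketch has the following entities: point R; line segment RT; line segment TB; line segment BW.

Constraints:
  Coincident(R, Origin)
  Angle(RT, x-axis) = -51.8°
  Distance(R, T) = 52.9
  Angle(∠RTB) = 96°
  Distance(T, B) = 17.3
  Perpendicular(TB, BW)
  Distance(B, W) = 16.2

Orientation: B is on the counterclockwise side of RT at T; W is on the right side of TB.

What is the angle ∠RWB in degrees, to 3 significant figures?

18.4°

∠RTB = 96.0°, so TB runs at -51.8° + (180° − 96.0°) = 32.2° from the x-axis; with |TB| = 17.3, B = T + 17.3·(cos 32.2°, sin 32.2°) = (47.4, -32.4). The perpendicularity gives BW at right angles to TB; with |BW| = 16.2 on the right of TB, W = B + 16.2·(0.533, -0.846) = (56.0, -46.1). Then cos ∠RWB = WR·WB / (|WR||WB|), giving 18.4°.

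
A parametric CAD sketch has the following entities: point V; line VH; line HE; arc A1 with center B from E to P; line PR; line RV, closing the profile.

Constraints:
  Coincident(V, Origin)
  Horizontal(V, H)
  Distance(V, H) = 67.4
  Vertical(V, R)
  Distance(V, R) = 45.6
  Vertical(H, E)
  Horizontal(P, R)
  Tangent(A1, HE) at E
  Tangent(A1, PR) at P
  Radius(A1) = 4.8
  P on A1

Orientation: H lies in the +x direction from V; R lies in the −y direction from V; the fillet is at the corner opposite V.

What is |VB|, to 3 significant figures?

74.7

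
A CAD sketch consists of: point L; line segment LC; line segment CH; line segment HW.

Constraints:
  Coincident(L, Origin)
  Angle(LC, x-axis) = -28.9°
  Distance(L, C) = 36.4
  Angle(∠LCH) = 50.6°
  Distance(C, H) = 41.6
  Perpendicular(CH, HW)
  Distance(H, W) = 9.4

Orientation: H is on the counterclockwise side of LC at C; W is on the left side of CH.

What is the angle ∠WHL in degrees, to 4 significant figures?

33.33°

L is at the origin; LC runs at -28.9° with length 36.4, so C = 36.4·(cos -28.9°, sin -28.9°) = (31.87, -17.59). ∠LCH = 50.6°, so CH runs at -28.9° + (180° − 50.6°) = 100.5° from the x-axis; with |CH| = 41.6, H = C + 41.6·(cos 100.5°, sin 100.5°) = (24.29, 23.31). CH ⟂ HW; with |HW| = 9.4 on the left of CH, W = H + 9.4·(-0.9833, -0.1822) = (15.04, 21.60). Then cos ∠WHL = HW·HL / (|HW||HL|), giving 33.33°.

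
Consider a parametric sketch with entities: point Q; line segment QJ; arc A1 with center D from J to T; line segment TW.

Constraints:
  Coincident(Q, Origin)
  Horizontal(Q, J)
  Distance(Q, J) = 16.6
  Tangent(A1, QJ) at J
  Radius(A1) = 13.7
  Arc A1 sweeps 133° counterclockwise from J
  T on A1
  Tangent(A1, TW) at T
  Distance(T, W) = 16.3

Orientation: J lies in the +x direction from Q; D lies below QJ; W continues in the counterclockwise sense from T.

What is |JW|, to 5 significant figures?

34.982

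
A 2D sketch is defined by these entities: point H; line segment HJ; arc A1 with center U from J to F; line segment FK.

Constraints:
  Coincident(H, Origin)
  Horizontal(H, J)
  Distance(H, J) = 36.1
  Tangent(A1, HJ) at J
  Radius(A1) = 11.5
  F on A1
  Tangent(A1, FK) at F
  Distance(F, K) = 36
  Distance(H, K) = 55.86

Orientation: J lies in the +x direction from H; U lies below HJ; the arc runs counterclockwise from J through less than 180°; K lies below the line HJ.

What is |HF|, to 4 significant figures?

27.65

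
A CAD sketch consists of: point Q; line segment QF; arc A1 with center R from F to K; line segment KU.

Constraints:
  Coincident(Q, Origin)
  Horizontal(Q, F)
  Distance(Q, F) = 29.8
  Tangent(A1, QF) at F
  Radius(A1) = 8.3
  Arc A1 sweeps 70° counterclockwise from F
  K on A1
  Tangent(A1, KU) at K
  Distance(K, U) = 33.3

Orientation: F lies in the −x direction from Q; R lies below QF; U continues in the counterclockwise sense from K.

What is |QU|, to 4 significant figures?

61.24

Q is at the origin; Q and F share the same y with |QF| = 29.8 and F on the −x side, so F = (-29.80, 0.000). Since A1 is tangent to QF there, RF ⟂ QF, so R = F + (0, -8.3) = (-29.80, -8.300). On A1, F sits at bearing 90° from R; a 70° counterclockwise sweep puts K at bearing 160°, so K = R + 8.3·(cos 160°, sin 160°) = (-37.60, -5.461). Since A1 is tangent to KU there, RK ⟂ KU, so KU runs along (−sin 160°, cos 160°); with |KU| = 33.3, U = (-48.99, -36.75). Then |QU| = |U − Q| = 61.24.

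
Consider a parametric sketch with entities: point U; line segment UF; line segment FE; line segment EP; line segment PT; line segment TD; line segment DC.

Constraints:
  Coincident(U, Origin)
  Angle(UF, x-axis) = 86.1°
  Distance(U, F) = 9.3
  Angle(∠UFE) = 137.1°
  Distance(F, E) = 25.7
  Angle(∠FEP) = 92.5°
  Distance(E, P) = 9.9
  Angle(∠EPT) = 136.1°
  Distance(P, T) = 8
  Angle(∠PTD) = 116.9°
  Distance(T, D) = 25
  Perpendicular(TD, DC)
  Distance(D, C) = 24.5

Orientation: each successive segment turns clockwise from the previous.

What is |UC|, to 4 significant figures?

22.56

U is at the origin; UF runs at 86.1° with length 9.3, so F = (0.6325, 9.278). ∠UFE = 137.1° gives FE at 43.20° from the x-axis; with |FE| = 25.7, E = (19.37, 26.87). ∠FEP = 92.5° gives EP at -44.30° from the x-axis; with |EP| = 9.9, P = (26.45, 19.96). ∠EPT = 136.1° gives PT at -88.20° from the x-axis; with |PT| = 8.0, T = (26.70, 11.96). ∠PTD = 116.9° gives TD at -151.3° from the x-axis; with |TD| = 25.0, D = (4.775, -0.04463). The perpendicularity gives DC at right angles to TD, so DC runs at 118.7°; with |DC| = 24.5, C = (-6.990, 21.45). Then |UC| = |C − U| = 22.56.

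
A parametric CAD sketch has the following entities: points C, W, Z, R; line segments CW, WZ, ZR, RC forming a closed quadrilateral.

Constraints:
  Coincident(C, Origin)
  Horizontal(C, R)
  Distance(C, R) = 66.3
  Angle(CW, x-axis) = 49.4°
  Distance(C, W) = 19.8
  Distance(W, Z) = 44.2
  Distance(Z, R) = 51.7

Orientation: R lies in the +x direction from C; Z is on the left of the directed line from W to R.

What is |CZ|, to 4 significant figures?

63.97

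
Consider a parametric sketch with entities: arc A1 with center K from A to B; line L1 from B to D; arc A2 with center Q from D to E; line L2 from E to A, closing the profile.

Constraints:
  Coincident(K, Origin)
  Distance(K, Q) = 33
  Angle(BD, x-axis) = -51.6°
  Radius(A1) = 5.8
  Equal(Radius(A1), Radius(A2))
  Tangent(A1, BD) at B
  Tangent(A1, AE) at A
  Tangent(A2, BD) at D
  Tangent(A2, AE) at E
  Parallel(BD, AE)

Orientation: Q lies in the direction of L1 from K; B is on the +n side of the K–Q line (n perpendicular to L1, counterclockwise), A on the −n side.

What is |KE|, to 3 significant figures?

33.5

The slot axis is L1's direction at -51.6°, so u = (cos -51.6°, sin -51.6°) = (0.621, -0.784) and n = (−sin -51.6°, cos -51.6°) = (0.784, 0.621). K is at the origin and Q lies 33.0 along u from K, so Q = 33.0·u = (20.5, -25.9). Tangency of A1 to both parallel lines with radius 5.8 puts B and A at K ± 5.8·n: B = (4.55, 3.60), A = (-4.55, -3.60). Equal radii place D and E the same way about Q: D = Q + 5.8·n = (25.0, -22.3), E = Q − 5.8·n = (16.0, -29.5). Then |KE| = |E − K| = 33.5.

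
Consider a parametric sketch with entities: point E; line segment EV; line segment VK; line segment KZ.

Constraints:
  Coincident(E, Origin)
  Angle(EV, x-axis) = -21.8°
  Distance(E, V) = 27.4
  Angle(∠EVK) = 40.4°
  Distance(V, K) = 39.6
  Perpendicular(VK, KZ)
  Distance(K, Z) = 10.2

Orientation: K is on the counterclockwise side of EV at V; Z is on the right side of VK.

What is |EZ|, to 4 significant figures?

33.65

E is at the origin; EV runs at -21.8° with length 27.4, so V = 27.4·(cos -21.8°, sin -21.8°) = (25.44, -10.18). ∠EVK = 40.4°, so VK runs at -21.8° + (180° − 40.4°) = 117.8° from the x-axis; with |VK| = 39.6, K = V + 39.6·(cos 117.8°, sin 117.8°) = (6.972, 24.85). VK is perpendicular to KZ; with |KZ| = 10.2 on the right of VK, Z = K + 10.2·(0.8846, 0.4664) = (15.99, 29.61). Then |EZ| = |Z − E| = 33.65.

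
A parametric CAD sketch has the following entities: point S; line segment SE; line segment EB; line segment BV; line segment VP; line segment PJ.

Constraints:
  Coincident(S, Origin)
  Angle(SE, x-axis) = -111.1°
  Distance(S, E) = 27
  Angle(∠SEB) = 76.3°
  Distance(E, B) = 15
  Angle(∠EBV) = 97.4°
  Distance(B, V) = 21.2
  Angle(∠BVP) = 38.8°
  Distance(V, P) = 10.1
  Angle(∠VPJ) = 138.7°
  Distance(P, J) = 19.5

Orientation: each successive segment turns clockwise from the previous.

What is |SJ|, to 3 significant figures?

31.7

∠BVP = 38.8° gives VP at -78.6° from the x-axis; with |VP| = 10.1, P = (-10.3, -7.71). ∠VPJ = 138.7° gives PJ at -120° from the x-axis; with |PJ| = 19.5, J = (-20.0, -24.6). Then |SJ| = |J − S| = 31.7.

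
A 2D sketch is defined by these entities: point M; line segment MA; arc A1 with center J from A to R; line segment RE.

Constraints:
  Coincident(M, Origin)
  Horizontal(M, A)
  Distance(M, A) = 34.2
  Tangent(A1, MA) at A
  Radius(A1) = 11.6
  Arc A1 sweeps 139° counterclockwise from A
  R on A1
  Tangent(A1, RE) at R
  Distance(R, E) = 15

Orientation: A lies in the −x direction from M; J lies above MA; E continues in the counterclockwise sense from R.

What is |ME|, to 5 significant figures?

48.466

M is at the origin; MA is horizontal with |MA| = 34.2 and A on the −x side, so A = (-34.200, 0.0000). Since A1 is tangent to MA there, JA ⟂ MA, so J = A + (0, 11.6) = (-34.200, 11.600). On A1, A sits at bearing -90° from J; a 139° counterclockwise sweep puts R at bearing 49°, so R = J + 11.6·(cos 49°, sin 49°) = (-26.590, 20.355). A1 meets RE tangentially, so JR is at right angles to RE, so RE runs along (−sin 49°, cos 49°); with |RE| = 15.0, E = (-37.910, 30.196). Then |ME| = |E − M| = 48.466.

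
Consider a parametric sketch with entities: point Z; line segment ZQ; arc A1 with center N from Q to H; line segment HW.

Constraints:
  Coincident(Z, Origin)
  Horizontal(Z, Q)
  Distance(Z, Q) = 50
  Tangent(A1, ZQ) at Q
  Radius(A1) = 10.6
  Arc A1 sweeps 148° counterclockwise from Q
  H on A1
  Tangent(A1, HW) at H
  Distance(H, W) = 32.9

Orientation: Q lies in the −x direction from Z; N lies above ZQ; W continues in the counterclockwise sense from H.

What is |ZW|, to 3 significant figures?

81.2

Z is at the origin; Z and Q share the same y with |ZQ| = 50.0 and Q on the −x side, so Q = (-50.0, 0.00). Since A1 is tangent to ZQ there, NQ ⟂ ZQ, so N = Q + (0, 10.6) = (-50.0, 10.6). On A1, Q sits at bearing -90° from N; a 148° counterclockwise sweep puts H at bearing 58°, so H = N + 10.6·(cos 58°, sin 58°) = (-44.4, 19.6). Since A1 is tangent to HW there, NH ⟂ HW, so HW runs along (−sin 58°, cos 58°); with |HW| = 32.9, W = (-72.3, 37.0). Then |ZW| = |W − Z| = 81.2.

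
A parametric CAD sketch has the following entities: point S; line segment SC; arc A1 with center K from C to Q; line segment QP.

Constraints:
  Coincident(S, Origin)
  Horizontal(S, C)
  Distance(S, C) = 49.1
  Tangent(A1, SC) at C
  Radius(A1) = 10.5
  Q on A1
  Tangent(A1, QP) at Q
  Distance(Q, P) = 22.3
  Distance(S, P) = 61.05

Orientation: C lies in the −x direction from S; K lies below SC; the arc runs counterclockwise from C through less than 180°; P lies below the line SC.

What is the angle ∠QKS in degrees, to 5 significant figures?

168.78°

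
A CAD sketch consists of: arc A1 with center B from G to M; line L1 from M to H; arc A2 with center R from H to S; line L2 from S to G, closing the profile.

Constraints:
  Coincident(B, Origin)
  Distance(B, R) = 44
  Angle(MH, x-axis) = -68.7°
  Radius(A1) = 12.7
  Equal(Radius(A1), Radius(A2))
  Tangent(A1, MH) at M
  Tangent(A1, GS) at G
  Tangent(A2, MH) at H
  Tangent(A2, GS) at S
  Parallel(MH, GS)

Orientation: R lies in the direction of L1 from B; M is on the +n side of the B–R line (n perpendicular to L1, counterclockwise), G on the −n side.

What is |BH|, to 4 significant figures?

45.80

The slot axis is L1's direction at -68.7°, so u = (cos -68.7°, sin -68.7°) = (0.3633, -0.9317) and n = (−sin -68.7°, cos -68.7°) = (0.9317, 0.3633). B is at the origin and R lies 44.0 along u from B, so R = 44.0·u = (15.98, -40.99). Tangency of A1 to both parallel lines with radius 12.7 puts M and G at B ± 12.7·n: M = (11.83, 4.613), G = (-11.83, -4.613). Equal radii place H and S the same way about R: H = R + 12.7·n = (27.82, -36.38), S = R − 12.7·n = (4.151, -45.61). Then |BH| = |H − B| = 45.80.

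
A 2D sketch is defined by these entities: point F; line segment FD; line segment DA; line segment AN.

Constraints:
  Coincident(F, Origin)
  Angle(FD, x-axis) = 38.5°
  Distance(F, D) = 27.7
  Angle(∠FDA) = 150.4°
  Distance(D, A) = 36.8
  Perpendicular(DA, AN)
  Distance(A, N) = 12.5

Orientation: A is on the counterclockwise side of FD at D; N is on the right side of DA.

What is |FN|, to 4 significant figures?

66.28

F is at the origin; FD runs at 38.5° with length 27.7, so D = 27.7·(cos 38.5°, sin 38.5°) = (21.68, 17.24). ∠FDA = 150.4°, so DA runs at 38.5° + (180° − 150.4°) = 68.10° from the x-axis; with |DA| = 36.8, A = D + 36.8·(cos 68.10°, sin 68.10°) = (35.40, 51.39). DA is perpendicular to AN; with |AN| = 12.5 on the right of DA, N = A + 12.5·(0.9278, -0.3730) = (47.00, 46.73). Then |FN| = |N − F| = 66.28.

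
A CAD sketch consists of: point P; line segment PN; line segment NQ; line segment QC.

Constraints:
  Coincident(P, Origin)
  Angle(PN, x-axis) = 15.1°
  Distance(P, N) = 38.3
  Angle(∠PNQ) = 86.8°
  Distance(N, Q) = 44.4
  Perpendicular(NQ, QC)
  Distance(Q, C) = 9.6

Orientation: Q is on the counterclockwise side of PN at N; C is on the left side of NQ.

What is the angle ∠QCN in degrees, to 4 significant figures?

77.80°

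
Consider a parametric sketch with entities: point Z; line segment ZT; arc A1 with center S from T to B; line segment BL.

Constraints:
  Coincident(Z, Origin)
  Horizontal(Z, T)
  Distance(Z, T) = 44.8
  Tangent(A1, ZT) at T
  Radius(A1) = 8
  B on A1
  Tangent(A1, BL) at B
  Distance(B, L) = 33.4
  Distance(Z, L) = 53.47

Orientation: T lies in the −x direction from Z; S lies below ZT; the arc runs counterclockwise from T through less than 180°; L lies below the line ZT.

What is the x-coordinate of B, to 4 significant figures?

-51.67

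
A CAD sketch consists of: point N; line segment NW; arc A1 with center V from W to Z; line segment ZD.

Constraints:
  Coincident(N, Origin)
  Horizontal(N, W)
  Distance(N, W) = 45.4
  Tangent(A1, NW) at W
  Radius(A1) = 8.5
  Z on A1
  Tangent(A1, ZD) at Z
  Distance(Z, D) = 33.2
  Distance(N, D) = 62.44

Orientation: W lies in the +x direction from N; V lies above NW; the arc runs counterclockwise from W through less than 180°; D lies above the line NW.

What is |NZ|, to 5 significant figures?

54.675

Checks: |NW| = 45.40 ✓; |VZ| = 8.500 ✓; ∠(VZ, ZD) = 90.00° ✓; |ZD| = 33.20 ✓; |ND| = 62.44 ✓.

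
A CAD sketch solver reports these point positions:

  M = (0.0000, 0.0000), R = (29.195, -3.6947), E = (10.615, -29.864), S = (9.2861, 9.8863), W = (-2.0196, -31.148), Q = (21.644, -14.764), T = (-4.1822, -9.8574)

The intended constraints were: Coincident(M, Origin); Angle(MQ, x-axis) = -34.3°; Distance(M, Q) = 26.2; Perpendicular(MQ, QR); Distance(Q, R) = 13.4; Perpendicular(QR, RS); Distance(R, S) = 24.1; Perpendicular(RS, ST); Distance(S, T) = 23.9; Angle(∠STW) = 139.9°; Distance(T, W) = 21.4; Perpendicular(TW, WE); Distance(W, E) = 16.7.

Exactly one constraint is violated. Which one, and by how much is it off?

Distance(W, E) = 16.7 — off by 4.00.

M = (0.00, 0.00) ✓; MQ at -34.30° ✓; |MQ| = 26.20 ✓; ∠(MQ, QR) = 90.00° ✓; |QR| = 13.40 ✓; ∠(QR, RS) = 90.00° ✓; |RS| = 24.10 ✓; ∠(RS, ST) = 90.00° ✓; |ST| = 23.90 ✓; ∠STW = 139.9° ✓; |TW| = 21.40 ✓; ∠(TW, WE) = 90.00° ✓; |WE| = 12.70 ✗.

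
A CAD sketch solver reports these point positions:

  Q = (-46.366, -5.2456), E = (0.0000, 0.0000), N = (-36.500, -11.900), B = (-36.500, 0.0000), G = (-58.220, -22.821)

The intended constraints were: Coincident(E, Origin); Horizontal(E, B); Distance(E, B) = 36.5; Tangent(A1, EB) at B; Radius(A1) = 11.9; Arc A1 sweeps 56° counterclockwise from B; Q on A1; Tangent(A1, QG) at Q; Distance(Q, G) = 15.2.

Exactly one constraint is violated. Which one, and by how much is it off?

Distance(Q, G) = 15.2 — off by 6.00.

E = (0.00, 0.00) ✓; E.y = 0.00, B.y = 0.00 ✓; |EB| = 36.50 ✓; ∠(NB, BE) = 90.00° ✓; |NB| = 11.90 ✓; bearing(N→Q) − bearing(N→B) = 56.00° ✓; |NQ| = 11.90 ✓; ∠(NQ, QG) = 90.00° ✓; |QG| = 21.20 ✗.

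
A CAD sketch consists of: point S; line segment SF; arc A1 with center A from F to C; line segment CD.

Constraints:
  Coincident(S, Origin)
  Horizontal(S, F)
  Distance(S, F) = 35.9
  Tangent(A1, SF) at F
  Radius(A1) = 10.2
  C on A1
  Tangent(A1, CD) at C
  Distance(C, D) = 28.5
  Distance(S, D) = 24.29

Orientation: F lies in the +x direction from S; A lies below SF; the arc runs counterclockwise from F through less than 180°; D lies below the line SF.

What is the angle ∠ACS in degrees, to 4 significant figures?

140.0°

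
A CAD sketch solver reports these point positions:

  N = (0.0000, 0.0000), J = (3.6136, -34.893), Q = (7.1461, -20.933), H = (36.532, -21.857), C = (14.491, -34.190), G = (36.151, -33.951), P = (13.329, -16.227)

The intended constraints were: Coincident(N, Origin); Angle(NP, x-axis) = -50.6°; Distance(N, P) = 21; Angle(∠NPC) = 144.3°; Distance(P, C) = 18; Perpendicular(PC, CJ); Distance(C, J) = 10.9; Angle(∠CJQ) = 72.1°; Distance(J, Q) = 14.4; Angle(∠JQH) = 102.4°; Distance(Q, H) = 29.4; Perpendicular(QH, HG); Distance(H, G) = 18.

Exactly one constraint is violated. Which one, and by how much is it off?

Distance(H, G) = 18 — off by 5.90.

N = (0.00, 0.00) ✓; NP at -50.60° ✓; |NP| = 21.00 ✓; ∠NPC = 144.3° ✓; |PC| = 18.00 ✓; ∠(PC, CJ) = 90.00° ✓; |CJ| = 10.90 ✓; ∠CJQ = 72.10° ✓; |JQ| = 14.40 ✓; ∠JQH = 102.4° ✓; |QH| = 29.40 ✓; ∠(QH, HG) = 90.00° ✓; |HG| = 12.10 ✗.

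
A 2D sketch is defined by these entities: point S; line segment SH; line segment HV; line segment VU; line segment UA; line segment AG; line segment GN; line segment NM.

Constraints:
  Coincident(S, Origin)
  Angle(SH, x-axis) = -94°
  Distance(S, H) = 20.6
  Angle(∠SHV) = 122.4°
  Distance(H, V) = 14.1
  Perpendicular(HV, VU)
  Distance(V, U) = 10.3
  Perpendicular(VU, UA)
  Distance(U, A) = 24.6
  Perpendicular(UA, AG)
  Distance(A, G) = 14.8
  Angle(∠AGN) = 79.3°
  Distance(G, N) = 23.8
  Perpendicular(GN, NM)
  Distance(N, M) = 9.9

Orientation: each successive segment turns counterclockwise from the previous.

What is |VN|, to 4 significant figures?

1.217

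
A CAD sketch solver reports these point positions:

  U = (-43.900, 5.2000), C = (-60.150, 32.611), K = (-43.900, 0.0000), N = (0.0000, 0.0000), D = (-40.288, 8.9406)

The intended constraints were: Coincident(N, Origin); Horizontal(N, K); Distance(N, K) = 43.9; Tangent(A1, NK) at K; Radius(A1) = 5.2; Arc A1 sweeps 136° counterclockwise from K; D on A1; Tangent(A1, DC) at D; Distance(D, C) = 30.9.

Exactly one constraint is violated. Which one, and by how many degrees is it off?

Tangent(A1, DC) at D — off by 6.00°.

N = (0.00, 0.00) ✓; N.y = 0.00, K.y = 0.00 ✓; |NK| = 43.90 ✓; ∠(UK, KN) = 90.00° ✓; |UK| = 5.200 ✓; bearing(U→D) − bearing(U→K) = 136.0° ✓; |UD| = 5.200 ✓; ∠(UD, DC) = 96.00° ✗; |DC| = 30.90 ✓.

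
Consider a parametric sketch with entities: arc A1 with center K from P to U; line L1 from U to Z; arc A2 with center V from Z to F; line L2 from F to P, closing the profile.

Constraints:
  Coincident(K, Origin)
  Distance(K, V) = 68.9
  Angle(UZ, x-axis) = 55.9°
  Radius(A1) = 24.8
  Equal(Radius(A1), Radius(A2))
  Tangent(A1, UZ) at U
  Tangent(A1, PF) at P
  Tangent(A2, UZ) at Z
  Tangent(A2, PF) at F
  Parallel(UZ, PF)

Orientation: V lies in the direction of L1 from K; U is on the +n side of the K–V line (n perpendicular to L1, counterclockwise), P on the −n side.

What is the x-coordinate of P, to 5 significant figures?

20.536

The slot axis is L1's direction at 55.9°, so u = (cos 55.9°, sin 55.9°) = (0.56064, 0.82806) and n = (−sin 55.9°, cos 55.9°) = (-0.82806, 0.56064). K is at the origin and V lies 68.9 along u from K, so V = 68.9·u = (38.628, 57.053). Tangency of A1 to both parallel lines with radius 24.8 puts U and P at K ± 24.8·n: U = (-20.536, 13.904), P = (20.536, -13.904). So P.x = 20.536.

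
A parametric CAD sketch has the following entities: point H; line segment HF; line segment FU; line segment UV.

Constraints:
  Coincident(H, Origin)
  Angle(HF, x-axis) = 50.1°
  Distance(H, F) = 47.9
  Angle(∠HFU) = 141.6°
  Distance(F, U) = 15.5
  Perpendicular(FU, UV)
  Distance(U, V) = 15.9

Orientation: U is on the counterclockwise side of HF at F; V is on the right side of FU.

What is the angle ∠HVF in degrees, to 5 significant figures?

5.0098°

H is at the origin; HF runs at 50.1° with length 47.9, so F = 47.9·(cos 50.1°, sin 50.1°) = (30.725, 36.747). ∠HFU = 141.6°, so FU runs at 50.1° + (180° − 141.6°) = 88.500° from the x-axis; with |FU| = 15.5, U = F + 15.5·(cos 88.500°, sin 88.500°) = (31.131, 52.242). FU is perpendicular to UV; with |UV| = 15.9 on the right of FU, V = U + 15.9·(0.99966, -0.026177) = (47.026, 51.826). Then cos ∠HVF = VH·VF / (|VH||VF|), giving 5.0098°.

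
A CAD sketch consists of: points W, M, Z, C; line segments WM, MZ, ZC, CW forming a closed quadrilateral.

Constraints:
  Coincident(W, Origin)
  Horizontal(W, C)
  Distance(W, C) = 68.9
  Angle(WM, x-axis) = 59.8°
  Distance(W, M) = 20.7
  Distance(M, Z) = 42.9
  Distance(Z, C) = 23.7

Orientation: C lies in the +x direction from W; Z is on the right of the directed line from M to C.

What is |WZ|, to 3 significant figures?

46.4

Checks: |MZ| = 42.90 ✓; |ZC| = 23.70 ✓.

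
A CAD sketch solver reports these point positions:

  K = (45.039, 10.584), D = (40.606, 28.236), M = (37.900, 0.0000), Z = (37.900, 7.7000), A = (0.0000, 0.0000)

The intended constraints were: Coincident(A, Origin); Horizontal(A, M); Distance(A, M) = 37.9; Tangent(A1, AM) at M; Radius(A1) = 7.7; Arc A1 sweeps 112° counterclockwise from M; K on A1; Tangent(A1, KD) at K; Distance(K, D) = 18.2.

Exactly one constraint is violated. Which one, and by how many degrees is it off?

Tangent(A1, KD) at K — off by 7.90°.

A = (0.00, 0.00) ✓; A.y = 0.00, M.y = 0.00 ✓; |AM| = 37.90 ✓; ∠(ZM, MA) = 90.00° ✓; |ZM| = 7.700 ✓; bearing(Z→K) − bearing(Z→M) = 112.0° ✓; |ZK| = 7.700 ✓; ∠(ZK, KD) = 97.90° ✗; |KD| = 18.20 ✓.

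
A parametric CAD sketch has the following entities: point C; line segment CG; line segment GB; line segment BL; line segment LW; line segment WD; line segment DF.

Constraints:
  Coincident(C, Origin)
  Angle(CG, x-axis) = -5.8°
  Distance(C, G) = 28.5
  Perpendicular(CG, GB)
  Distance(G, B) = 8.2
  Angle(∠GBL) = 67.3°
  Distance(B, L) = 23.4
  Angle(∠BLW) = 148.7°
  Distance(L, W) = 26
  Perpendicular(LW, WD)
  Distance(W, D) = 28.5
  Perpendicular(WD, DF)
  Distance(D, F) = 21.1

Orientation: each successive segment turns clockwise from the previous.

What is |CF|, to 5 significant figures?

34.613

C is at the origin; CG runs at -5.8° with length 28.5, so G = (28.354, -2.8801). The perpendicularity gives GB at right angles to CG, so GB runs at -95.800°; with |GB| = 8.2, B = (27.525, -11.038). ∠GBL = 67.3° gives BL at 151.50° from the x-axis; with |BL| = 23.4, L = (6.9611, 0.12739). ∠BLW = 148.7° gives LW at 120.20° from the x-axis; with |LW| = 26.0, W = (-6.1174, 22.599). The perpendicularity gives WD at right angles to LW, so WD runs at 30.200°; with |WD| = 28.5, D = (18.514, 36.935). WD ⟂ DF, so DF runs at -59.800°; with |DF| = 21.1, F = (29.128, 18.698). Then |CF| = |F − C| = 34.613.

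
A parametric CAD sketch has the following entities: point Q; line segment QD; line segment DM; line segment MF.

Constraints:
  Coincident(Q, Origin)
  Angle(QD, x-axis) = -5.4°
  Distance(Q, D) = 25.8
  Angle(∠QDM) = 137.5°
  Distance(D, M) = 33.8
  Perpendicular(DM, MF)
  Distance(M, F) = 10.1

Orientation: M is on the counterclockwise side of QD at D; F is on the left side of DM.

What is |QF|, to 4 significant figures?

53.33

∠QDM = 137.5°, so DM runs at -5.4° + (180° − 137.5°) = 37.10° from the x-axis; with |DM| = 33.8, M = D + 33.8·(cos 37.10°, sin 37.10°) = (52.64, 17.96). DM ⟂ MF; with |MF| = 10.1 on the left of DM, F = M + 10.1·(-0.6032, 0.7976) = (46.55, 26.02). Then |QF| = |F − Q| = 53.33.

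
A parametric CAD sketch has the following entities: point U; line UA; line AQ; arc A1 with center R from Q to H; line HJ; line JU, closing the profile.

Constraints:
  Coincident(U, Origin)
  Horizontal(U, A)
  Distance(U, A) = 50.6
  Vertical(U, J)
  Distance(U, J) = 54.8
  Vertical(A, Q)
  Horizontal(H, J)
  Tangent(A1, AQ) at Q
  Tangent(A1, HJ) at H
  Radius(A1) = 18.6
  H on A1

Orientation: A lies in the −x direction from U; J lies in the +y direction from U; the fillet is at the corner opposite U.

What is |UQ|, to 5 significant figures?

62.216

U is at the origin; U and A share the same y with |UA| = 50.6 and A on the −x side, so A = (-50.600, 0.0000). UJ is vertical with |UJ| = 54.8 and J on the +y side, so J = (0.0000, 54.800). The virtual corner opposite U is at (-50.600, 54.800). Since A1 is tangent to AQ there, RQ ⟂ AQ and A1 meets HJ tangentially, so RH is at right angles to HJ, with radius 18.6, so the center R sits 18.6 in from both sides at R = (-32.000, 36.200). That places the tangent points at Q = (-50.600, 36.200) on AQ and H = (-32.000, 54.800) on HJ. Then |UQ| = |Q − U| = 62.216.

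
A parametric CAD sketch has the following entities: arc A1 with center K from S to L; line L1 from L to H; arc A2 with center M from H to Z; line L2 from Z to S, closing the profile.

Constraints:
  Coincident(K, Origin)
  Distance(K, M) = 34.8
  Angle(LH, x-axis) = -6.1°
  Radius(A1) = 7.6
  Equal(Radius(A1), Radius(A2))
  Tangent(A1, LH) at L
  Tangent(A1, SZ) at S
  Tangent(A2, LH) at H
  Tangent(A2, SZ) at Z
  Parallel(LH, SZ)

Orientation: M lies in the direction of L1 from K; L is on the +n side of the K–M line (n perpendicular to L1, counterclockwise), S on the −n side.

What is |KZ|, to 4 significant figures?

35.62

The slot axis is L1's direction at -6.1°, so u = (cos -6.1°, sin -6.1°) = (0.9943, -0.1063) and n = (−sin -6.1°, cos -6.1°) = (0.1063, 0.9943). K is at the origin and M lies 34.8 along u from K, so M = 34.8·u = (34.60, -3.698). Tangency of A1 to both parallel lines with radius 7.6 puts L and S at K ± 7.6·n: L = (0.8076, 7.557), S = (-0.8076, -7.557). Equal radii place H and Z the same way about M: H = M + 7.6·n = (35.41, 3.859), Z = M − 7.6·n = (33.80, -11.25). Then |KZ| = |Z − K| = 35.62.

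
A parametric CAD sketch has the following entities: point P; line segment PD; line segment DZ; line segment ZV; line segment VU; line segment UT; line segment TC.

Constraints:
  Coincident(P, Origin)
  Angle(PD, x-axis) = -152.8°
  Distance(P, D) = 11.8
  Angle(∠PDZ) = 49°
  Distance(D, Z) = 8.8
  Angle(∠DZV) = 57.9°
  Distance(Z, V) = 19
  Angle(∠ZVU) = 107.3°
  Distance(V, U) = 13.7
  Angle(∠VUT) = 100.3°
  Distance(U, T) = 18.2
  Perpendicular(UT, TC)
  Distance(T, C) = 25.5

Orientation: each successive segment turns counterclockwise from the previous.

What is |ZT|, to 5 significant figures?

22.606

∠ZVU = 107.3° gives VU at 173.00° from the x-axis; with |VU| = 13.7, U = (-19.320, 11.702). ∠VUT = 100.3° gives UT at -107.30° from the x-axis; with |UT| = 18.2, T = (-24.732, -5.6750). Then |ZT| = |T − Z| = 22.606.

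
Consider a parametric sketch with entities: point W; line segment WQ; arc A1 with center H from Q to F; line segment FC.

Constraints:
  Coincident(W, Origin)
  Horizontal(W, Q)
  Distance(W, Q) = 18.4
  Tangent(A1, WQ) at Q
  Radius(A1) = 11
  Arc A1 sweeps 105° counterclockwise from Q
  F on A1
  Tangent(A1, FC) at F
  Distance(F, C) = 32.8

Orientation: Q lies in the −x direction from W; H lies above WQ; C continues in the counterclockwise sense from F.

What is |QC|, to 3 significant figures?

45.6

W is at the origin; WQ is horizontal with |WQ| = 18.4 and Q on the −x side, so Q = (-18.4, 0.00). A1 meets WQ tangentially, so HQ is at right angles to WQ, so H = Q + (0, 11) = (-18.4, 11.0). On A1, Q sits at bearing -90° from H; a 105° counterclockwise sweep puts F at bearing 15°, so F = H + 11.0·(cos 15°, sin 15°) = (-7.77, 13.8). The tangent condition forces HF to be normal to FC, so FC runs along (−sin 15°, cos 15°); with |FC| = 32.8, C = (-16.3, 45.5). Then |QC| = |C − Q| = 45.6.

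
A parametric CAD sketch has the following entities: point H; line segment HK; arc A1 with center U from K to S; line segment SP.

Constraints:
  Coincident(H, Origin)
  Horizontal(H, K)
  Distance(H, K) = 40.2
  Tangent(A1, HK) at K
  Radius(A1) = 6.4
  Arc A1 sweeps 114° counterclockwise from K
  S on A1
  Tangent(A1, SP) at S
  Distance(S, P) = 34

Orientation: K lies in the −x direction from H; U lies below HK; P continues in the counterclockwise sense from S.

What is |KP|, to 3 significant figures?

40.9

H is at the origin; HK is horizontal with |HK| = 40.2 and K on the −x side, so K = (-40.2, 0.00). Tangency of A1 to HK means the radius UK is perpendicular to HK, so U = K + (0, -6.4) = (-40.2, -6.40). On A1, K sits at bearing 90° from U; a 114° counterclockwise sweep puts S at bearing 204°, so S = U + 6.4·(cos 204°, sin 204°) = (-46.0, -9.00). Since A1 is tangent to SP there, US ⟂ SP, so SP runs along (−sin 204°, cos 204°); with |SP| = 34.0, P = (-32.2, -40.1). Then |KP| = |P − K| = 40.9.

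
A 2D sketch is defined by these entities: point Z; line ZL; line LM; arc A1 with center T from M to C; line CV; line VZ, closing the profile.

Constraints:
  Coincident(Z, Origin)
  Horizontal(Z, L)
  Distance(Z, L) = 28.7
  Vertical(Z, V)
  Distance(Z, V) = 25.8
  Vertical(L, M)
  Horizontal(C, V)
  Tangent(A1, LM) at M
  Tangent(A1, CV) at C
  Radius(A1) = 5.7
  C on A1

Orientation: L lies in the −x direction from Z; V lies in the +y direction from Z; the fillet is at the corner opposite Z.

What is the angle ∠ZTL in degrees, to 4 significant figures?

64.68°

Z is at the origin; ZL is horizontal with |ZL| = 28.7 and L on the −x side, so L = (-28.70, 0.000). Z and V share the same x with |ZV| = 25.8 and V on the +y side, so V = (0.000, 25.80). The virtual corner opposite Z is at (-28.70, 25.80). Tangency of A1 to LM means the radius TM is perpendicular to LM and tangency of A1 to CV means the radius TC is perpendicular to CV, with radius 5.7, so the center T sits 5.7 in from both sides at T = (-23.00, 20.10). Then cos ∠ZTL = TZ·TL / (|TZ||TL|), giving 64.68°.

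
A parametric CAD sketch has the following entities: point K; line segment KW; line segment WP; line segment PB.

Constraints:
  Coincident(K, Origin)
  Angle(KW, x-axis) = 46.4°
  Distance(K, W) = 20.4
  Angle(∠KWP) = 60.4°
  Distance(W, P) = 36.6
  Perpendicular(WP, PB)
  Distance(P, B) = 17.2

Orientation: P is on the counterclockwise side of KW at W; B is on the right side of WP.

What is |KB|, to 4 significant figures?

43.87

K is at the origin; KW runs at 46.4° with length 20.4, so W = 20.4·(cos 46.4°, sin 46.4°) = (14.07, 14.77). ∠KWP = 60.4°, so WP runs at 46.4° + (180° − 60.4°) = 166.0° from the x-axis; with |WP| = 36.6, P = W + 36.6·(cos 166.0°, sin 166.0°) = (-21.44, 23.63). WP ⟂ PB; with |PB| = 17.2 on the right of WP, B = P + 17.2·(0.2419, 0.9703) = (-17.28, 40.32). Then |KB| = |B − K| = 43.87.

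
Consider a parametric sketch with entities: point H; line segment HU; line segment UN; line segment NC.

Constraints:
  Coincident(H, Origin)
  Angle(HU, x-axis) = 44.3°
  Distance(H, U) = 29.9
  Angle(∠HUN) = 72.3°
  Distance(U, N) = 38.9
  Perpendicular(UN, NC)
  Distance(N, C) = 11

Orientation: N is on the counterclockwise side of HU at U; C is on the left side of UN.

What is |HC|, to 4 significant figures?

34.56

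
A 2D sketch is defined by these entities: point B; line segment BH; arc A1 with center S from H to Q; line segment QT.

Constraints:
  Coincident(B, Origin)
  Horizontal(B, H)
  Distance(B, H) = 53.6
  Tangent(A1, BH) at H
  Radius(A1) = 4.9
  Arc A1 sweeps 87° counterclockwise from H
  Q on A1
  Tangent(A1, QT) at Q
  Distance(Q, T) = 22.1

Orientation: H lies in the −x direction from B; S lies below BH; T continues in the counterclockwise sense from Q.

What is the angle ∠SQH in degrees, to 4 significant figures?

46.50°

B is at the origin; BH is horizontal with |BH| = 53.6 and H on the −x side, so H = (-53.60, 0.000). A1 meets BH tangentially, so SH is at right angles to BH, so S = H + (0, -4.9) = (-53.60, -4.900). On A1, H sits at bearing 90° from S; an 87° counterclockwise sweep puts Q at bearing 177°, so Q = S + 4.9·(cos 177°, sin 177°) = (-58.49, -4.644). Then cos ∠SQH = QS·QH / (|QS||QH|), giving 46.50°.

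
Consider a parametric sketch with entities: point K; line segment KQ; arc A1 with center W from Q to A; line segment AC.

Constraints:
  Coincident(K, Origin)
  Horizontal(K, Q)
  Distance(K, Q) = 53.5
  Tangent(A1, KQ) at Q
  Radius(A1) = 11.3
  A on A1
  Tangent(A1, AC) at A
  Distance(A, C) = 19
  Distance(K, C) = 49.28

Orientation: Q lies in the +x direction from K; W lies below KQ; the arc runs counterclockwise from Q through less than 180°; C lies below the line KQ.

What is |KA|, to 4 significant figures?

43.43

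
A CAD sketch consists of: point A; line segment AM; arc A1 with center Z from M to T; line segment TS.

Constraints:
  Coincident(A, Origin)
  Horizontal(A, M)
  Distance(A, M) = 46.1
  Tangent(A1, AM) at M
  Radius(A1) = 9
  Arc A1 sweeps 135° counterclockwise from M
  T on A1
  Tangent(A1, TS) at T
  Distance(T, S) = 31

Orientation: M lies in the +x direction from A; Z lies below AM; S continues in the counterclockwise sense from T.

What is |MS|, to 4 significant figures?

40.40

A is at the origin; AM is horizontal with |AM| = 46.1 and M on the +x side, so M = (46.10, 0.000). Tangency of A1 to AM means the radius ZM is perpendicular to AM, so Z = M + (0, -9) = (46.10, -9.000). On A1, M sits at bearing 90° from Z; a 135° counterclockwise sweep puts T at bearing 225°, so T = Z + 9.0·(cos 225°, sin 225°) = (39.74, -15.36). The tangent condition forces ZT to be normal to TS, so TS runs along (−sin 225°, cos 225°); with |TS| = 31.0, S = (61.66, -37.28). Then |MS| = |S − M| = 40.40.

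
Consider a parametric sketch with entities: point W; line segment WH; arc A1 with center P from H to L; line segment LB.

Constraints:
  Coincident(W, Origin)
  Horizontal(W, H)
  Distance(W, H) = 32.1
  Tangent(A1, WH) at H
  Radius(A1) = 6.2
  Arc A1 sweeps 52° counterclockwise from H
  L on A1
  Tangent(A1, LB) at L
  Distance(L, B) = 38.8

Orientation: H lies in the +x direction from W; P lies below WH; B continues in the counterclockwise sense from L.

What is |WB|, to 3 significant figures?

33.1

W is at the origin; WH is horizontal with |WH| = 32.1 and H on the +x side, so H = (32.1, 0.00). Since A1 is tangent to WH there, PH ⟂ WH, so P = H + (0, -6.2) = (32.1, -6.20). On A1, H sits at bearing 90° from P; a 52° counterclockwise sweep puts L at bearing 142°, so L = P + 6.2·(cos 142°, sin 142°) = (27.2, -2.38). A1 meets LB tangentially, so PL is at right angles to LB, so LB runs along (−sin 142°, cos 142°); with |LB| = 38.8, B = (3.33, -33.0). Then |WB| = |B − W| = 33.1.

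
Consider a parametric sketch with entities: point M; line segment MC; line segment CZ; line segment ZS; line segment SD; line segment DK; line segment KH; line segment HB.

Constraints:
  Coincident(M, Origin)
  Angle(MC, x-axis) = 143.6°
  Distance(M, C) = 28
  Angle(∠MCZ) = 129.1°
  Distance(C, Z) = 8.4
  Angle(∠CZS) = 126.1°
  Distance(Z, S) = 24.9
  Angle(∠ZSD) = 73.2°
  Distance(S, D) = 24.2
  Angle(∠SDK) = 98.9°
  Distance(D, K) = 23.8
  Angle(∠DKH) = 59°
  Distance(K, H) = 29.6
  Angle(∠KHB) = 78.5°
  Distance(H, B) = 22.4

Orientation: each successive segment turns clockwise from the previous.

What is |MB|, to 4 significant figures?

31.85

∠DKH = 59.0° gives KH at 89.90° from the x-axis; with |KH| = 29.6, H = (-14.83, 35.55). ∠KHB = 78.5° gives HB at -11.60° from the x-axis; with |HB| = 22.4, B = (7.110, 31.04). Then |MB| = |B − M| = 31.85.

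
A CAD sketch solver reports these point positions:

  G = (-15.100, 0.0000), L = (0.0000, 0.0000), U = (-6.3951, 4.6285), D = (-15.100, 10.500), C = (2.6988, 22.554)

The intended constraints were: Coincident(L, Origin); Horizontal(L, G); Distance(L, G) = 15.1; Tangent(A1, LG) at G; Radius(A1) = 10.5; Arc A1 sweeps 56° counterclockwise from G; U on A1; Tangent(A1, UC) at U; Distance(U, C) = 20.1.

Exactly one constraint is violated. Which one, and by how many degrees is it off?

Tangent(A1, UC) at U — off by 7.10°.

L = (0.00, 0.00) ✓; L.y = 0.00, G.y = 0.00 ✓; |LG| = 15.10 ✓; ∠(DG, GL) = 90.00° ✓; |DG| = 10.50 ✓; bearing(D→U) − bearing(D→G) = 56.00° ✓; |DU| = 10.50 ✓; ∠(DU, UC) = 82.90° ✗; |UC| = 20.10 ✓.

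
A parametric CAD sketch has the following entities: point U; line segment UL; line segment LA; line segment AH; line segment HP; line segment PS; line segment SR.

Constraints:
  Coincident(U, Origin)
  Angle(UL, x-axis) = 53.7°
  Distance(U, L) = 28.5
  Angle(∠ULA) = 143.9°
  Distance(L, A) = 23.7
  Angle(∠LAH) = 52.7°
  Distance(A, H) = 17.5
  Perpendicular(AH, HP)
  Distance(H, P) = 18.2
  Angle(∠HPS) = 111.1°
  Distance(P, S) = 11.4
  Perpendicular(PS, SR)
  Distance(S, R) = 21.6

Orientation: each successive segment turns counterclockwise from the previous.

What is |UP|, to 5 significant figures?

25.724

U is at the origin; UL runs at 53.7° with length 28.5, so L = (16.872, 22.969). ∠ULA = 143.9° gives LA at 89.800° from the x-axis; with |LA| = 23.7, A = (16.955, 46.669). ∠LAH = 52.7° gives AH at -142.90° from the x-axis; with |AH| = 17.5, H = (2.9974, 36.113). The perpendicularity gives HP at right angles to AH, so HP runs at -52.900°; with |HP| = 18.2, P = (13.976, 21.597). Then |UP| = |P − U| = 25.724.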